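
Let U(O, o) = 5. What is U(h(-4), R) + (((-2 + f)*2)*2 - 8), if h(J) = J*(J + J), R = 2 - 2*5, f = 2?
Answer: -3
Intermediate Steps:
R = -8 (R = 2 - 10 = -8)
h(J) = 2*J² (h(J) = J*(2*J) = 2*J²)
U(h(-4), R) + (((-2 + f)*2)*2 - 8) = 5 + (((-2 + 2)*2)*2 - 8) = 5 + ((0*2)*2 - 8) = 5 + (0*2 - 8) = 5 + (0 - 8) = 5 - 8 = -3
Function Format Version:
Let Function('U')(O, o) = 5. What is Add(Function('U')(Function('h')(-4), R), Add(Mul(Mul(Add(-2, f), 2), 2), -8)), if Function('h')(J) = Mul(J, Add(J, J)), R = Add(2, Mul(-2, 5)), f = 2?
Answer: -3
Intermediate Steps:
R = -8 (R = Add(2, -10) = -8)
Function('h')(J) = Mul(2, Pow(J, 2)) (Function('h')(J) = Mul(J, Mul(2, J)) = Mul(2, Pow(J, 2)))
Add(Function('U')(Function('h')(-4), R), Add(Mul(Mul(Add(-2, f), 2), 2), -8)) = Add(5, Add(Mul(Mul(Add(-2, 2), 2), 2), -8)) = Add(5, Add(Mul(Mul(0, 2), 2), -8)) = Add(5, Add(Mul(0, 2), -8)) = Add(5, Add(0, -8)) = Add(5, -8) = -3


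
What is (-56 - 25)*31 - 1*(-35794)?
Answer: 33283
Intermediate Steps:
(-56 - 25)*31 - 1*(-35794) = -81*31 + 35794 = -2511 + 35794 = 33283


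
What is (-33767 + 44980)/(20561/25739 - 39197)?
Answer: -288611407/1008871022 ≈ -0.28607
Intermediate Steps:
(-33767 + 44980)/(20561/25739 - 39197) = 11213/(20561*(1/25739) - 39197) = 11213/(20561/25739 - 39197) = 11213/(-1008871022/25739) = 11213*(-25739/1008871022) = -288611407/1008871022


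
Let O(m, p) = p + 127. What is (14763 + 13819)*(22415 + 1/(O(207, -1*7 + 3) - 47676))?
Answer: 30465567919508/47553 ≈ 6.4067e+8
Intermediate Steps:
O(m, p) = 127 + p
(14763 + 13819)*(22415 + 1/(O(207, -1*7 + 3) - 47676)) = (14763 + 13819)*(22415 + 1/((127 + (-1*7 + 3)) - 47676)) = 28582*(22415 + 1/((127 + (-7 + 3)) - 47676)) = 28582*(22415 + 1/((127 - 4) - 47676)) = 28582*(22415 + 1/(123 - 47676)) = 28582*(22415 + 1/(-47553)) = 28582*(22415 - 1/47553) = 28582*(1065900494/47553) = 30465567919508/47553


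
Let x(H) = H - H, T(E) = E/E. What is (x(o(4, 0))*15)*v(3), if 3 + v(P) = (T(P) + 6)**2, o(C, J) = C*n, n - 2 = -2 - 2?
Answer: 0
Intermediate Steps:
n = -2 (n = 2 + (-2 - 2) = 2 - 4 = -2)
T(E) = 1
o(C, J) = -2*C (o(C, J) = C*(-2) = -2*C)
x(H) = 0
v(P) = 46 (v(P) = -3 + (1 + 6)**2 = -3 + 7**2 = -3 + 49 = 46)
(x(o(4, 0))*15)*v(3) = (0*15)*46 = 0*46 = 0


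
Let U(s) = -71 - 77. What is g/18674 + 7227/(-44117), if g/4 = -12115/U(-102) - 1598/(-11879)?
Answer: -52957213097041/362097005430734 ≈ -0.14625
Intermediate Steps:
U(s) = -148
g = 144150589/439523 (g = 4*(-12115/(-148) - 1598/(-11879)) = 4*(-12115*(-1/148) - 1598*(-1/11879)) = 4*(12115/148 + 1598/11879) = 4*(144150589/1758092) = 144150589/439523 ≈ 327.97)
g/18674 + 7227/(-44117) = (144150589/439523)/18674 + 7227/(-44117) = (144150589/439523)*(1/18674) + 7227*(-1/44117) = 144150589/8207652502 - 7227/44117 = -52957213097041/362097005430734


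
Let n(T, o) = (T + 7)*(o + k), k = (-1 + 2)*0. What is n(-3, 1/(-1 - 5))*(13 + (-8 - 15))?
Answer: 20/3 ≈ 6.6667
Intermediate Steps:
k = 0 (k = 1*0 = 0)
n(T, o) = o*(7 + T) (n(T, o) = (T + 7)*(o + 0) = (7 + T)*o = o*(7 + T))
n(-3, 1/(-1 - 5))*(13 + (-8 - 15)) = ((7 - 3)/(-1 - 5))*(13 + (-8 - 15)) = (4/(-6))*(13 - 23) = -⅙*4*(-10) = -⅔*(-10) = 20/3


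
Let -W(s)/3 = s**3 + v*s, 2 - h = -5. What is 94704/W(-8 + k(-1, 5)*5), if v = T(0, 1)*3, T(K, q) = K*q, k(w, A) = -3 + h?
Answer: -1973/108 ≈ -18.269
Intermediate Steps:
h = 7 (h = 2 - 1*(-5) = 2 + 5 = 7)
k(w, A) = 4 (k(w, A) = -3 + 7 = 4)
v = 0 (v = (0*1)*3 = 0*3 = 0)
W(s) = -3*s**3 (W(s) = -3*(s**3 + 0*s) = -3*(s**3 + 0) = -3*s**3)
94704/W(-8 + k(-1, 5)*5) = 94704/((-3*(-8 + 4*5)**3)) = 94704/((-3*(-8 + 20)**3)) = 94704/((-3*12**3)) = 94704/((-3*1728)) = 94704/(-5184) = 94704*(-1/5184) = -1973/108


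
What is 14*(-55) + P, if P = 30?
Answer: -740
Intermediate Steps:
14*(-55) + P = 14*(-55) + 30 = -770 + 30 = -740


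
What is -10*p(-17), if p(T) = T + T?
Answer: 340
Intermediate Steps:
p(T) = 2*T
-10*p(-17) = -20*(-17) = -10*(-34) = 340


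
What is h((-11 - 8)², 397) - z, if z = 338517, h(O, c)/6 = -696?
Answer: -342693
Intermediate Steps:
h(O, c) = -4176 (h(O, c) = 6*(-696) = -4176)
h((-11 - 8)², 397) - z = -4176 - 1*338517 = -4176 - 338517 = -342693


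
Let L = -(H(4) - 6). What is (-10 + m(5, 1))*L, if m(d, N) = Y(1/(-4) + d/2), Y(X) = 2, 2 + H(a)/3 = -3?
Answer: -168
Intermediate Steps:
H(a) = -15 (H(a) = -6 + 3*(-3) = -6 - 9 = -15)
m(d, N) = 2
L = 21 (L = -(-15 - 6) = -1*(-21) = 21)
(-10 + m(5, 1))*L = (-10 + 2)*21 = -8*21 = -168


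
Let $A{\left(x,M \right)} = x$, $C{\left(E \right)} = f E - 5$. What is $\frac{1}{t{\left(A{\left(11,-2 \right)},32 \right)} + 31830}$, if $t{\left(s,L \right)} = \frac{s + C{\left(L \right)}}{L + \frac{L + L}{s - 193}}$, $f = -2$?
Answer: $\frac{1440}{45832561} \approx 3.1419 \cdot 10^{-5}$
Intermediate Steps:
$C{\left(E \right)} = -5 - 2 E$ ($C{\left(E \right)} = - 2 E - 5 = -5 - 2 E$)
$t{\left(s,L \right)} = \frac{-5 + s - 2 L}{L + \frac{2 L}{-193 + s}}$ ($t{\left(s,L \right)} = \frac{s - \left(5 + 2 L\right)}{L + \frac{L + L}{s - 193}} = \frac{-5 + s - 2 L}{L + \frac{2 L}{-193 + s}}$)
$\frac{1}{t{\left(A{\left(11,-2 \right)},32 \right)} + 31830} = \frac{1}{\frac{965 + 11^{2} - 2178 + 386 \cdot 32 - 64 \cdot 11}{32 \left(-191 + 11\right)} + 31830} = \frac{1}{\frac{965 + 121 - 2178 + 12352 - 704}{32 \left(-180\right)} + 31830} = \frac{1}{\frac{1}{32} \left(- \frac{1}{180}\right) 10556 + 31830} = \frac{1}{- \frac{2639}{1440} + 31830} = \frac{1}{\frac{45832561}{1440}} = \frac{1440}{45832561}$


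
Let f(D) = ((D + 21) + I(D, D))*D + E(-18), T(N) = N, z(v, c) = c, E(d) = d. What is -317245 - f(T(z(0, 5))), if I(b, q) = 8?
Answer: -317397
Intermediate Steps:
f(D) = -18 + D*(29 + D) (f(D) = ((D + 21) + 8)*D - 18 = ((21 + D) + 8)*D - 18 = (29 + D)*D - 18 = D*(29 + D) - 18 = -18 + D*(29 + D))
-317245 - f(T(z(0, 5))) = -317245 - (-18 + 5**2 + 29*5) = -317245 - (-18 + 25 + 145) = -317245 - 1*152 = -317245 - 152 = -317397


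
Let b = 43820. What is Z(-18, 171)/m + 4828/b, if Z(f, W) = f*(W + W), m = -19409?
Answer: 90865643/212625595 ≈ 0.42735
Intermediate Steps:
Z(f, W) = 2*W*f (Z(f, W) = f*(2*W) = 2*W*f)
Z(-18, 171)/m + 4828/b = (2*171*(-18))/(-19409) + 4828/43820 = -6156*(-1/19409) + 4828*(1/43820) = 6156/19409 + 1207/10955 = 90865643/212625595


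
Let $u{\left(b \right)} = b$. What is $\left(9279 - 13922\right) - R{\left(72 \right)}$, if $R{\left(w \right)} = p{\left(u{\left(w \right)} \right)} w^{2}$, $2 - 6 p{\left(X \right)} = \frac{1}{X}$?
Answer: $-6359$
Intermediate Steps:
$p{\left(X \right)} = \frac{1}{3} - \frac{1}{6 X}$
$R{\left(w \right)} = \frac{w \left(-1 + 2 w\right)}{6}$ ($R{\left(w \right)} = \frac{-1 + 2 w}{6 w} w^{2} = \frac{w \left(-1 + 2 w\right)}{6}$)
$\left(9279 - 13922\right) - R{\left(72 \right)} = \left(9279 - 13922\right) - \frac{1}{6} \cdot 72 \left(-1 + 2 \cdot 72\right) = -4643 - \frac{1}{6} \cdot 72 \left(-1 + 144\right) = -4643 - \frac{1}{6} \cdot 72 \cdot 143 = -4643 - 1716 = -6359$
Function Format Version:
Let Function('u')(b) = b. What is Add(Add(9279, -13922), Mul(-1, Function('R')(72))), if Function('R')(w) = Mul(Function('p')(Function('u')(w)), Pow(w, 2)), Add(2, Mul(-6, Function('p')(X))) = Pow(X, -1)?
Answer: -6359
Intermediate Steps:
Function('p')(X) = Add(Rational(1, 3), Mul(Rational(-1, 6), Pow(X, -1)))
Function('R')(w) = Mul(Rational(1, 6), w, Add(-1, Mul(2, w))) (Function('R')(w) = Mul(Mul(Rational(1, 6), Pow(w, -1), Add(-1, Mul(2, w))), Pow(w, 2)) = Mul(Rational(1, 6), w, Add(-1, Mul(2, w))))
Add(Add(9279, -13922), Mul(-1, Function('R')(72))) = Add(Add(9279, -13922), Mul(-1, Mul(Rational(1, 6), 72, Add(-1, Mul(2, 72))))) = Add(-4643, Mul(-1, Mul(Rational(1, 6), 72, Add(-1, 144)))) = Add(-4643, Mul(-1, Mul(Rational(1, 6), 72, 143))) = Add(-4643, Mul(-1, 1716)) = Add(-4643, -1716) = -6359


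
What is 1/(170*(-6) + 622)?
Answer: -1/398 ≈ -0.0025126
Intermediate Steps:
1/(170*(-6) + 622) = 1/(-1020 + 622) = 1/(-398) = -1/398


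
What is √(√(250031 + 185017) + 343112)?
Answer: √(343112 + 2*√108762) ≈ 586.32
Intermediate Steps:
√(√(250031 + 185017) + 343112) = √(√435048 + 343112) = √(2*√108762 + 343112) = √(343112 + 2*√108762)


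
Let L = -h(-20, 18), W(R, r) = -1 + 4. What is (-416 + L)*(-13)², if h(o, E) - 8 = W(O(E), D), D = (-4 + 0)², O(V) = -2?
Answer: -72163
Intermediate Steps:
D = 16 (D = (-4)² = 16)
W(R, r) = 3
h(o, E) = 11 (h(o, E) = 8 + 3 = 11)
L = -11 (L = -1*11 = -11)
(-416 + L)*(-13)² = (-416 - 11)*(-13)² = -427*169 = -72163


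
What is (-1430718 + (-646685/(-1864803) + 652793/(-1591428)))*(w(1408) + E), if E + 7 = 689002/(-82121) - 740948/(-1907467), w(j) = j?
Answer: -102942182946189662550767115333399/51652186093209256294532 ≈ -1.9930e+9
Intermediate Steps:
E = -2349902869775/156643097507 (E = -7 + (689002/(-82121) - 740948/(-1907467)) = -7 + (689002*(-1/82121) - 740948*(-1/1907467)) = -7 + (-689002/82121 + 740948/1907467) = -7 - 1253401187226/156643097507 = -2349902869775/156643097507 ≈ -15.002)
(-1430718 + (-646685/(-1864803) + 652793/(-1591428)))*(w(1408) + E) = (-1430718 + (-646685/(-1864803) + 652793/(-1591428)))*(1408 - 2349902869775/156643097507) = (-1430718 + (-646685*(-1/1864803) + 652793*(-1/1591428)))*(218203578420081/156643097507) = (-1430718 + (646685/1864803 - 652793/1591428))*(218203578420081/156643097507) = (-1430718 - 20908636511/329744412076)*(218203578420081/156643097507) = -471771286665187079/329744412076*218203578420081/156643097507 = -102942182946189662550767115333399/51652186093209256294532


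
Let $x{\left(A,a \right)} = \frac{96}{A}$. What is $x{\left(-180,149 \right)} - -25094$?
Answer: $\frac{376402}{15} \approx 25093.0$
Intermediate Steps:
$x{\left(-180,149 \right)} - -25094 = \frac{96}{-180} - -25094 = 96 \left(- \frac{1}{180}\right) + 25094 = - \frac{8}{15} + 25094 = \frac{376402}{15}$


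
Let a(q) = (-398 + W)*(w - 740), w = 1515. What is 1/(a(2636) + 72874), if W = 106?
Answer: -1/153426 ≈ -6.5178e-6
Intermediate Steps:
a(q) = -226300 (a(q) = (-398 + 106)*(1515 - 740) = -292*775 = -226300)
1/(a(2636) + 72874) = 1/(-226300 + 72874) = 1/(-153426) = -1/153426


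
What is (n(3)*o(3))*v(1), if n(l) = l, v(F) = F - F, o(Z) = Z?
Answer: 0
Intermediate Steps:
v(F) = 0
(n(3)*o(3))*v(1) = (3*3)*0 = 9*0 = 0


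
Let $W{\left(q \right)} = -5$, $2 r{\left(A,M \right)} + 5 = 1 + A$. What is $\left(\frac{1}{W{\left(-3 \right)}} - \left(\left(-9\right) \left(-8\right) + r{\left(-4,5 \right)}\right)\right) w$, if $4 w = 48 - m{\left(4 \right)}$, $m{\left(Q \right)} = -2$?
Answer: $- \frac{1705}{2} \approx -852.5$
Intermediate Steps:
$r{\left(A,M \right)} = -2 + \frac{A}{2}$ ($r{\left(A,M \right)} = - \frac{5}{2} + \frac{1 + A}{2} = - \frac{5}{2} + \left(\frac{1}{2} + \frac{A}{2}\right) = -2 + \frac{A}{2}$)
$w = \frac{25}{2}$ ($w = \frac{48 - -2}{4} = \frac{48 + 2}{4} = \frac{1}{4} \cdot 50 = \frac{25}{2} \approx 12.5$)
$\left(\frac{1}{W{\left(-3 \right)}} - \left(\left(-9\right) \left(-8\right) + r{\left(-4,5 \right)}\right)\right) w = \left(\frac{1}{-5} - \left(\left(-9\right) \left(-8\right) + \left(-2 + \frac{1}{2} \left(-4\right)\right)\right)\right) \frac{25}{2} = \left(- \frac{1}{5} - \left(72 - 4\right)\right) \frac{25}{2} = \left(- \frac{1}{5} - 68\right) \frac{25}{2} = \left(- \frac{341}{5}\right) \frac{25}{2} = - \frac{1705}{2}$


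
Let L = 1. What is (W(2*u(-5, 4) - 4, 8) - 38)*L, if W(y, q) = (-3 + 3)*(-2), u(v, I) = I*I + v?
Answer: -38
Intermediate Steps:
u(v, I) = v + I² (u(v, I) = I² + v = v + I²)
W(y, q) = 0 (W(y, q) = 0*(-2) = 0)
(W(2*u(-5, 4) - 4, 8) - 38)*L = (0 - 38)*1 = -38*1 = -38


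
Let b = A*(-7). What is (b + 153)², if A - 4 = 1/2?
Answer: 59049/4 ≈ 14762.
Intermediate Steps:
A = 9/2 (A = 4 + 1/2 = 4 + ½ = 9/2 ≈ 4.5000)
b = -63/2 (b = (9/2)*(-7) = -63/2 ≈ -31.500)
(b + 153)² = (-63/2 + 153)² = (243/2)² = 59049/4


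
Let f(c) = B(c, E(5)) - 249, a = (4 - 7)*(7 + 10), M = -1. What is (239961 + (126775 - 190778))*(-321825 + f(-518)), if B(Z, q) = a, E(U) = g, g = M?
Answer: -56680470750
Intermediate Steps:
g = -1
E(U) = -1
a = -51 (a = -3*17 = -51)
B(Z, q) = -51
f(c) = -300 (f(c) = -51 - 249 = -300)
(239961 + (126775 - 190778))*(-321825 + f(-518)) = (239961 + (126775 - 190778))*(-321825 - 300) = (239961 - 64003)*(-322125) = 175958*(-322125) = -56680470750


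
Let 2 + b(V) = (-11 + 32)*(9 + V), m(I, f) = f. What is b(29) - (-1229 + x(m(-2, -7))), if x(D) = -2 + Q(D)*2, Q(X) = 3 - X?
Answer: 2007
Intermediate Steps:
x(D) = 4 - 2*D (x(D) = -2 + (3 - D)*2 = -2 + (6 - 2*D) = 4 - 2*D)
b(V) = 187 + 21*V (b(V) = -2 + (-11 + 32)*(9 + V) = -2 + 21*(9 + V) = -2 + (189 + 21*V) = 187 + 21*V)
b(29) - (-1229 + x(m(-2, -7))) = (187 + 21*29) - (-1229 + (4 - 2*(-7))) = (187 + 609) - (-1229 + (4 + 14)) = 796 - (-1229 + 18) = 796 - 1*(-1211) = 796 + 1211 = 2007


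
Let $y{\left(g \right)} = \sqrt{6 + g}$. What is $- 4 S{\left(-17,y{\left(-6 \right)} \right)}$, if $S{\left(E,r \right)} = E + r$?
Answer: $68$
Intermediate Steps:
$- 4 S{\left(-17,y{\left(-6 \right)} \right)} = - 4 \left(-17 + \sqrt{6 - 6}\right) = - 4 \left(-17 + \sqrt{0}\right) = - 4 \left(-17 + 0\right) = \left(-4\right) \left(-17\right) = 68$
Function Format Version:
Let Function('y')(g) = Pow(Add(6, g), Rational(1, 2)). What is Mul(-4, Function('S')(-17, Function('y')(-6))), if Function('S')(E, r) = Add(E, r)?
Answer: 68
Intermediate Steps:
Mul(-4, Function('S')(-17, Function('y')(-6))) = Mul(-4, Add(-17, Pow(Add(6, -6), Rational(1, 2)))) = Mul(-4, Add(-17, Pow(0, Rational(1, 2)))) = Mul(-4, Add(-17, 0)) = Mul(-4, -17) = 68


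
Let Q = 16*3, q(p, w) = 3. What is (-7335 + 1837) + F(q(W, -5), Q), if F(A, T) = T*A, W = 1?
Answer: -5354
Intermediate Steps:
Q = 48
F(A, T) = A*T
(-7335 + 1837) + F(q(W, -5), Q) = (-7335 + 1837) + 3*48 = -5498 + 144 = -5354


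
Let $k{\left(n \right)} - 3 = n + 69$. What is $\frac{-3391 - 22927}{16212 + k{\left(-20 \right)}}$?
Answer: $- \frac{13159}{8132} \approx -1.6182$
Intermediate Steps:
$k{\left(n \right)} = 72 + n$ ($k{\left(n \right)} = 3 + \left(n + 69\right) = 3 + \left(69 + n\right) = 72 + n$)
$\frac{-3391 - 22927}{16212 + k{\left(-20 \right)}} = \frac{-3391 - 22927}{16212 + \left(72 - 20\right)} = - \frac{26318}{16212 + 52} = - \frac{26318}{16264} = \left(-26318\right) \frac{1}{16264} = - \frac{13159}{8132}$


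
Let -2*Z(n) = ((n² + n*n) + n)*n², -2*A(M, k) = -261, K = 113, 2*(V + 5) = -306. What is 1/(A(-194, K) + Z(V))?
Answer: -2/1242458019 ≈ -1.6097e-9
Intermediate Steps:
V = -158 (V = -5 + (½)*(-306) = -5 - 153 = -158)
A(M, k) = 261/2 (A(M, k) = -½*(-261) = 261/2)
Z(n) = -n²*(n + 2*n²)/2 (Z(n) = -((n² + n*n) + n)*n²/2 = -((n² + n²) + n)*n²/2 = -(2*n² + n)*n²/2 = -(n + 2*n²)*n²/2 = -n²*(n + 2*n²)/2)
1/(A(-194, K) + Z(V)) = 1/(261/2 - 1*(-158)³*(½ - 158)) = 1/(261/2 - 1*(-3944312)*(-315/2)) = 1/(261/2 - 621229140) = 1/(-1242458019/2) = -2/1242458019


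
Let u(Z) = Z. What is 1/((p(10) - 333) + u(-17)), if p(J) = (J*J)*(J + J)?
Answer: 1/1650 ≈ 0.00060606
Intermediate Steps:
p(J) = 2*J³ (p(J) = J²*(2*J) = 2*J³)
1/((p(10) - 333) + u(-17)) = 1/((2*10³ - 333) - 17) = 1/((2*1000 - 333) - 17) = 1/((2000 - 333) - 17) = 1/(1667 - 17) = 1/1650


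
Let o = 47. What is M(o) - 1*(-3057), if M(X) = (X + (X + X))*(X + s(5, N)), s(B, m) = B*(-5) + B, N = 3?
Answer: 6864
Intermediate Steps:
s(B, m) = -4*B (s(B, m) = -5*B + B = -4*B)
M(X) = 3*X*(-20 + X) (M(X) = (X + (X + X))*(X - 4*5) = (X + 2*X)*(X - 20) = (3*X)*(-20 + X) = 3*X*(-20 + X))
M(o) - 1*(-3057) = 3*47*(-20 + 47) - 1*(-3057) = 3*47*27 + 3057 = 3807 + 3057 = 6864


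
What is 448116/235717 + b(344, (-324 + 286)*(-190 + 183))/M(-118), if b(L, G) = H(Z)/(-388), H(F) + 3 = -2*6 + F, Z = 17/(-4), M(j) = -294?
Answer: 29207400457/15364976928 ≈ 1.9009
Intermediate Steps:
Z = -17/4 (Z = 17*(-¼) = -17/4 ≈ -4.2500)
H(F) = -15 + F (H(F) = -3 + (-2*6 + F) = -3 + (-12 + F) = -15 + F)
b(L, G) = 77/1552 (b(L, G) = (-15 - 17/4)/(-388) = -77/4*(-1/388) = 77/1552)
448116/235717 + b(344, (-324 + 286)*(-190 + 183))/M(-118) = 448116/235717 + (77/1552)/(-294) = 448116*(1/235717) + (77/1552)*(-1/294) = 448116/235717 - 11/65184 = 29207400457/15364976928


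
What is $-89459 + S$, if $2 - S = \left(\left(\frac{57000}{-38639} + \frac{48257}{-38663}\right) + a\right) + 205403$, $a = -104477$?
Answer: $- \frac{6936805609888}{36436577} \approx -1.9038 \cdot 10^{5}$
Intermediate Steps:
$S = - \frac{3677225868045}{36436577}$ ($S = 2 - \left(\left(\left(\frac{57000}{-38639} + \frac{48257}{-38663}\right) - 104477\right) + 205403\right) = 2 - \left(\left(\left(57000 \left(- \frac{1}{38639}\right) + 48257 \left(- \frac{1}{38663}\right)\right) - 104477\right) + 205403\right) = 2 - \left(\left(\left(- \frac{57000}{38639} - \frac{1177}{943}\right) - 104477\right) + 205403\right) = 2 - \left(\left(- \frac{99229103}{36436577} - 104477\right) + 205403\right) = 2 - \left(- \frac{3806883484332}{36436577} + 205403\right) = 2 - \frac{3677298741199}{36436577} = - \frac{3677225868045}{36436577} \approx -1.0092 \cdot 10^{5}$)
$-89459 + S = -89459 - \frac{3677225868045}{36436577} = - \frac{6936805609888}{36436577}$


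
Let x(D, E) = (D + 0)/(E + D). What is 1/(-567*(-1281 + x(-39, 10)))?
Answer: 29/21041370 ≈ 1.3782e-6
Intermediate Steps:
x(D, E) = D/(D + E)
1/(-567*(-1281 + x(-39, 10))) = 1/(-567*(-1281 - 39/(-39 + 10))) = 1/(-567*(-1281 - 39/(-29))) = 1/(-567*(-1281 - 39*(-1/29))) = 1/(-567*(-1281 + 39/29)) = 1/(-567*(-37110/29)) = 1/(21041370/29) = 29/21041370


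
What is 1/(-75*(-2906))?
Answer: 1/217950 ≈ 4.5882e-6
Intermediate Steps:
1/(-75*(-2906)) = 1/217950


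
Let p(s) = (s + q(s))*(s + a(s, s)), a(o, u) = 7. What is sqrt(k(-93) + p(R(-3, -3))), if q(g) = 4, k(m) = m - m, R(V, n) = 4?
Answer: 2*sqrt(22) ≈ 9.3808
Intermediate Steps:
k(m) = 0
p(s) = (4 + s)*(7 + s) (p(s) = (s + 4)*(s + 7) = (4 + s)*(7 + s))
sqrt(k(-93) + p(R(-3, -3))) = sqrt(0 + (28 + 4**2 + 11*4)) = sqrt(0 + (28 + 16 + 44)) = sqrt(0 + 88) = sqrt(88) = 2*sqrt(22)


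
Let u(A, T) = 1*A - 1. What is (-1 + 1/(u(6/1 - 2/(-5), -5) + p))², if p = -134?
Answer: 419904/413449 ≈ 1.0156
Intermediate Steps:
u(A, T) = -1 + A (u(A, T) = A - 1 = -1 + A)
(-1 + 1/(u(6/1 - 2/(-5), -5) + p))² = (-1 + 1/((-1 + (6/1 - 2/(-5))) - 134))² = (-1 + 1/((-1 + (6*1 - 2*(-⅕))) - 134))² = (-1 + 1/((-1 + (6 + ⅖)) - 134))² = (-1 + 1/((-1 + 32/5) - 134))² = (-1 + 1/(27/5 - 134))² = (-1 + 1/(-643/5))² = (-1 - 5/643)² = (-648/643)² = 419904/413449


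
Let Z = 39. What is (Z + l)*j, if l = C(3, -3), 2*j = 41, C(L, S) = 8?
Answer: 1927/2 ≈ 963.50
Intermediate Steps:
j = 41/2 (j = (1/2)*41 = 41/2 ≈ 20.500)
l = 8
(Z + l)*j = (39 + 8)*(41/2) = 47*(41/2) = 1927/2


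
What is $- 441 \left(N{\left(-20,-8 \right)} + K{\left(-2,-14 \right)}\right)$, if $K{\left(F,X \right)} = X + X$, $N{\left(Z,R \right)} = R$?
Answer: $15876$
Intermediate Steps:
$K{\left(F,X \right)} = 2 X$
$- 441 \left(N{\left(-20,-8 \right)} + K{\left(-2,-14 \right)}\right) = - 441 \left(-8 + 2 \left(-14\right)\right) = - 441 \left(-8 - 28\right) = \left(-441\right) \left(-36\right) = 15876$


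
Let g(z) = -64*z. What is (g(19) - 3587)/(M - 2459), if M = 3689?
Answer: -1601/410 ≈ -3.9049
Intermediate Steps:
(g(19) - 3587)/(M - 2459) = (-64*19 - 3587)/(3689 - 2459) = (-1216 - 3587)/1230 = -4803*1/1230 = -1601/410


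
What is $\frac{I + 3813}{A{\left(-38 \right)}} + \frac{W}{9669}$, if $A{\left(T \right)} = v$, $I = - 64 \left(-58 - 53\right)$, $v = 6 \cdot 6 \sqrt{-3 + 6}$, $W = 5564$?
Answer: $\frac{5564}{9669} + \frac{1213 \sqrt{3}}{12} \approx 175.66$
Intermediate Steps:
$v = 36 \sqrt{3} \approx 62.354$
$I = 7104$ ($I = \left(-64\right) \left(-111\right) = 7104$)
$A{\left(T \right)} = 36 \sqrt{3}$
$\frac{I + 3813}{A{\left(-38 \right)}} + \frac{W}{9669} = \frac{7104 + 3813}{36 \sqrt{3}} + \frac{5564}{9669} = 10917 \frac{\sqrt{3}}{108} + 5564 \cdot \frac{1}{9669} = \frac{1213 \sqrt{3}}{12} + \frac{5564}{9669} = \frac{5564}{9669} + \frac{1213 \sqrt{3}}{12}$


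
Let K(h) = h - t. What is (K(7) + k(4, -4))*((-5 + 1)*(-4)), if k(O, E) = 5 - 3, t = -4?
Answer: 208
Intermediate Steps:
k(O, E) = 2
K(h) = 4 + h (K(h) = h - 1*(-4) = h + 4 = 4 + h)
(K(7) + k(4, -4))*((-5 + 1)*(-4)) = ((4 + 7) + 2)*((-5 + 1)*(-4)) = (11 + 2)*(-4*(-4)) = 13*16 = 208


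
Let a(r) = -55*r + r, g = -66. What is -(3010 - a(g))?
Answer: 554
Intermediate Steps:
a(r) = -54*r
-(3010 - a(g)) = -(3010 - (-54)*(-66)) = -(3010 - 1*3564) = -(3010 - 3564) = -1*(-554) = 554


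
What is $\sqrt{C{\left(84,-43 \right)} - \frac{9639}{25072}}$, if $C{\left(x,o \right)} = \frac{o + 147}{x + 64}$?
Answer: $\frac{\sqrt{17117082191}}{231916} \approx 0.56414$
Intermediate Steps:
$C{\left(x,o \right)} = \frac{147 + o}{64 + x}$
$\sqrt{C{\left(84,-43 \right)} - \frac{9639}{25072}} = \sqrt{\frac{147 - 43}{64 + 84} - \frac{9639}{25072}} = \sqrt{\frac{1}{148} \cdot 104 - \frac{9639}{25072}} = \sqrt{\frac{26}{37} - \frac{9639}{25072}} = \sqrt{\frac{295229}{927664}} = \frac{\sqrt{17117082191}}{231916}$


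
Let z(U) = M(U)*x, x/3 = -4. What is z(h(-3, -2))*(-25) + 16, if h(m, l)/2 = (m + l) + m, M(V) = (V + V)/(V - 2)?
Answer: 1648/3 ≈ 549.33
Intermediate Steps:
x = -12 (x = 3*(-4) = -12)
M(V) = 2*V/(-2 + V) (M(V) = (2*V)/(-2 + V) = 2*V/(-2 + V))
h(m, l) = 2*l + 4*m (h(m, l) = 2*((m + l) + m) = 2*((l + m) + m) = 2*(l + 2*m) = 2*l + 4*m)
z(U) = -24*U/(-2 + U) (z(U) = (2*U/(-2 + U))*(-12) = -24*U/(-2 + U))
z(h(-3, -2))*(-25) + 16 = -24*(2*(-2) + 4*(-3))/(-2 + (2*(-2) + 4*(-3)))*(-25) + 16 = -24*(-4 - 12)/(-2 + (-4 - 12))*(-25) + 16 = -24*(-16)/(-2 - 16)*(-25) + 16 = -24*(-16)/(-18)*(-25) + 16 = -24*(-16)*(-1/18)*(-25) + 16 = -64/3*(-25) + 16 = 1600/3 + 16 = 1648/3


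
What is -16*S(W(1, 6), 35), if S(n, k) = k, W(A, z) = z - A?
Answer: -560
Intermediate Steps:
-16*S(W(1, 6), 35) = -16*35 = -560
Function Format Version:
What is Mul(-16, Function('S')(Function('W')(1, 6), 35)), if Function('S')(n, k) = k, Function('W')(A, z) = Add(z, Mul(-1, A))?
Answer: -560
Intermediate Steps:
Mul(-16, Function('S')(Function('W')(1, 6), 35)) = Mul(-16, 35) = -560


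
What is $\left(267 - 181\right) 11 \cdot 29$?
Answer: $27434$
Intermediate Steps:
$\left(267 - 181\right) 11 \cdot 29 = 86 \cdot 319 = 27434$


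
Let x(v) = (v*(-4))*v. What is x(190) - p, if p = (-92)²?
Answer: -152864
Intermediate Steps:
x(v) = -4*v² (x(v) = (-4*v)*v = -4*v²)
p = 8464
x(190) - p = -4*190² - 1*8464 = -4*36100 - 8464 = -144400 - 8464 = -152864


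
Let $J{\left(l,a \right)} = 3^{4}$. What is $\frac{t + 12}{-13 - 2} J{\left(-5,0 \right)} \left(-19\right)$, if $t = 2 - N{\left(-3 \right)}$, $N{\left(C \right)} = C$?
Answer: $\frac{8721}{5} \approx 1744.2$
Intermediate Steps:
$J{\left(l,a \right)} = 81$
$t = 5$ ($t = 2 - -3 = 2 + 3 = 5$)
$\frac{t + 12}{-13 - 2} J{\left(-5,0 \right)} \left(-19\right) = \frac{5 + 12}{-13 - 2} \cdot 81 \left(-19\right) = \frac{17}{-15} \cdot 81 \left(-19\right) = 17 \left(- \frac{1}{15}\right) 81 \left(-19\right) = \left(- \frac{17}{15}\right) 81 \left(-19\right) = \left(- \frac{459}{5}\right) \left(-19\right) = \frac{8721}{5}$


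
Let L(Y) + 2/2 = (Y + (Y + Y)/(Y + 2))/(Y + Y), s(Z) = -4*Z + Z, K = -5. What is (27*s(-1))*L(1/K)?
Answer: 9/2 ≈ 4.5000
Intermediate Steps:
s(Z) = -3*Z
L(Y) = -1 + (Y + 2*Y/(2 + Y))/(2*Y) (L(Y) = -1 + (Y + (Y + Y)/(Y + 2))/(Y + Y) = -1 + (Y + (2*Y)/(2 + Y))/((2*Y)) = -1 + (Y + 2*Y/(2 + Y))*(1/(2*Y)) = -1 + (Y + 2*Y/(2 + Y))/(2*Y))
(27*s(-1))*L(1/K) = (27*(-3*(-1)))*(-1/(-5*(4 + 2/(-5)))) = (27*3)*(-1*(-⅕)/(4 + 2*(-⅕))) = 81*(-1*(-⅕)/(4 - ⅖)) = 81*(-1*(-⅕)/18/5) = 81*(-1*(-⅕)*5/18) = 81*(1/18) = 9/2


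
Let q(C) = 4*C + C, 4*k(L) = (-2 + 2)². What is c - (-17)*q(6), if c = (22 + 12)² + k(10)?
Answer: 1666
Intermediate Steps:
k(L) = 0 (k(L) = (-2 + 2)²/4 = (¼)*0² = (¼)*0 = 0)
q(C) = 5*C
c = 1156 (c = (22 + 12)² + 0 = 34² + 0 = 1156 + 0 = 1156)
c - (-17)*q(6) = 1156 - (-17)*5*6 = 1156 - (-17)*30 = 1156 - 1*(-510) = 1156 + 510 = 1666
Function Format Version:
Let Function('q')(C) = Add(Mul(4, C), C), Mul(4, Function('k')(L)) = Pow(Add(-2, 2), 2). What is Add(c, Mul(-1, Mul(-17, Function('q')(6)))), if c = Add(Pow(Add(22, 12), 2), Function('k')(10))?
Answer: 1666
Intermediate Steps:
Function('k')(L) = 0 (Function('k')(L) = Mul(Rational(1, 4), Pow(Add(-2, 2), 2)) = Mul(Rational(1, 4), Pow(0, 2)) = Mul(Rational(1, 4), 0) = 0)
Function('q')(C) = Mul(5, C)
c = 1156 (c = Add(Pow(Add(22, 12), 2), 0) = Add(Pow(34, 2), 0) = Add(1156, 0) = 1156)
Add(c, Mul(-1, Mul(-17, Function('q')(6)))) = Add(1156, Mul(-1, Mul(-17, Mul(5, 6)))) = Add(1156, Mul(-1, Mul(-17, 30))) = Add(1156, Mul(-1, -510)) = Add(1156, 510) = 1666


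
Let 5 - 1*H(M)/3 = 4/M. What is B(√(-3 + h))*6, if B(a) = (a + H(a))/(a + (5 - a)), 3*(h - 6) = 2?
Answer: 18 - 10*√33/11 ≈ 12.778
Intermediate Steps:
H(M) = 15 - 12/M
h = 20/3 (h = 6 + (⅓)*2 = 6 + ⅔ = 20/3 ≈ 6.6667)
B(a) = 3 - 12/(5*a) + a/5 (B(a) = (a + (15 - 12/a))/(a + (5 - a)) = (15 + a - 12/a)/5 = (15 + a - 12/a)*(⅕) = 3 - 12/(5*a) + a/5)
B(√(-3 + h))*6 = (3 - 12/(5*√(-3 + 20/3)) + √(-3 + 20/3)/5)*6 = (3 - 12*√33/11/5 + √(11/3)/5)*6 = (3 - 12*√33/11/5 + (√33/3)/5)*6 = (3 - 12*√33/55 + √33/15)*6 = (3 - 5*√33/33)*6 = 18 - 10*√33/11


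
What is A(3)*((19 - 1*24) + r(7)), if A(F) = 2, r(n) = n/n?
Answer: -8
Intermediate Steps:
r(n) = 1
A(3)*((19 - 1*24) + r(7)) = 2*((19 - 1*24) + 1) = 2*((19 - 24) + 1) = 2*(-5 + 1) = 2*(-4) = -8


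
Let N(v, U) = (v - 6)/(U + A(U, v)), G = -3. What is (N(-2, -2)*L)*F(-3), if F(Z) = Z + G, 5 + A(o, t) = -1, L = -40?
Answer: 240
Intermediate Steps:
A(o, t) = -6 (A(o, t) = -5 - 1 = -6)
F(Z) = -3 + Z (F(Z) = Z - 3 = -3 + Z)
N(v, U) = (-6 + v)/(-6 + U) (N(v, U) = (v - 6)/(U - 6) = (-6 + v)/(-6 + U))
(N(-2, -2)*L)*F(-3) = (((-6 - 2)/(-6 - 2))*(-40))*(-3 - 3) = ((-8/(-8))*(-40))*(-6) = (-⅛*(-8)*(-40))*(-6) = (1*(-40))*(-6) = -40*(-6) = 240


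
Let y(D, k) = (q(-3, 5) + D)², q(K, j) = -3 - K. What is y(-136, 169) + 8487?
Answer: 26983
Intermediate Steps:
y(D, k) = D² (y(D, k) = ((-3 - 1*(-3)) + D)² = ((-3 + 3) + D)² = (0 + D)² = D²)
y(-136, 169) + 8487 = (-136)² + 8487 = 18496 + 8487 = 26983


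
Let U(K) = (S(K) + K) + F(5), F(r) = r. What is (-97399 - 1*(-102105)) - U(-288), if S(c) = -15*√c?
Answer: 4989 + 180*I*√2 ≈ 4989.0 + 254.56*I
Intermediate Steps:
U(K) = 5 + K - 15*√K (U(K) = (-15*√K + K) + 5 = (K - 15*√K) + 5 = 5 + K - 15*√K)
(-97399 - 1*(-102105)) - U(-288) = (-97399 - 1*(-102105)) - (5 - 288 - 180*I*√2) = (-97399 + 102105) - (5 - 288 - 180*I*√2) = 4706 - (5 - 288 - 180*I*√2) = 4706 - (-283 - 180*I*√2) = 4706 + (283 + 180*I*√2) = 4989 + 180*I*√2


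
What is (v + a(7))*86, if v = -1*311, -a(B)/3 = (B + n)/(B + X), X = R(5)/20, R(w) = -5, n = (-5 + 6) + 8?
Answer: -246218/9 ≈ -27358.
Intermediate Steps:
n = 9 (n = 1 + 8 = 9)
X = -¼ (X = -5/20 = -5*1/20 = -¼ ≈ -0.25000)
a(B) = -3*(9 + B)/(-¼ + B) (a(B) = -3*(B + 9)/(B - ¼) = -3*(9 + B)/(-¼ + B))
v = -311
(v + a(7))*86 = (-311 + 12*(-9 - 1*7)/(-1 + 4*7))*86 = (-311 + 12*(-9 - 7)/(-1 + 28))*86 = (-311 + 12*(-16)/27)*86 = (-311 + 12*(1/27)*(-16))*86 = (-311 - 64/9)*86 = -2863/9*86 = -246218/9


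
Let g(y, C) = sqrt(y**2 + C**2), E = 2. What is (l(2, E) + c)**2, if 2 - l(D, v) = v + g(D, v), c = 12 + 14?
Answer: 684 - 104*sqrt(2) ≈ 536.92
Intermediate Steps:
c = 26
g(y, C) = sqrt(C**2 + y**2)
l(D, v) = 2 - v - sqrt(D**2 + v**2) (l(D, v) = 2 - (v + sqrt(v**2 + D**2)) = 2 - (v + sqrt(D**2 + v**2)) = 2 + (-v - sqrt(D**2 + v**2)) = 2 - v - sqrt(D**2 + v**2))
(l(2, E) + c)**2 = ((2 - 1*2 - sqrt(2**2 + 2**2)) + 26)**2 = ((2 - 2 - sqrt(4 + 4)) + 26)**2 = ((2 - 2 - sqrt(8)) + 26)**2 = ((2 - 2 - 2*sqrt(2)) + 26)**2 = (-2*sqrt(2) + 26)**2 = (26 - 2*sqrt(2))**2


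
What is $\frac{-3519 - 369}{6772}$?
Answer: $- \frac{972}{1693} \approx -0.57413$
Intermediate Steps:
$\frac{-3519 - 369}{6772} = \left(-3519 - 369\right) \frac{1}{6772} = \left(-3888\right) \frac{1}{6772} = - \frac{972}{1693}$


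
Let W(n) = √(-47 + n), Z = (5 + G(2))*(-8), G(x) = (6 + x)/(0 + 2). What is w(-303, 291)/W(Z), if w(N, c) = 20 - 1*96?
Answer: 76*I*√119/119 ≈ 6.9669*I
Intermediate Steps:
w(N, c) = -76 (w(N, c) = 20 - 96 = -76)
G(x) = 3 + x/2 (G(x) = (6 + x)/2 = (6 + x)*(½) = 3 + x/2)
Z = -72 (Z = (5 + (3 + (½)*2))*(-8) = (5 + (3 + 1))*(-8) = (5 + 4)*(-8) = 9*(-8) = -72)
w(-303, 291)/W(Z) = -76/√(-47 - 72) = -76*(-I*√119/119) = -(-76)*I*√119/119 = 76*I*√119/119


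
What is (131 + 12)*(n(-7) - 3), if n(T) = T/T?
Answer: -286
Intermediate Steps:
n(T) = 1
(131 + 12)*(n(-7) - 3) = (131 + 12)*(1 - 3) = 143*(-2) = -286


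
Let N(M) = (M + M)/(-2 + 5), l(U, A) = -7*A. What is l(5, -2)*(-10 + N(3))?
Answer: -112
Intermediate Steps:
N(M) = 2*M/3 (N(M) = (2*M)/3 = (2*M)*(⅓) = 2*M/3)
l(5, -2)*(-10 + N(3)) = (-7*(-2))*(-10 + (⅔)*3) = 14*(-10 + 2) = 14*(-8) = -112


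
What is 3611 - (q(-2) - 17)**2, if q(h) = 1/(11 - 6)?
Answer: 83219/25 ≈ 3328.8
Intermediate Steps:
q(h) = 1/5
3611 - (q(-2) - 17)**2 = 3611 - (1/5 - 17)**2 = 3611 - (-84/5)**2 = 3611 - 1*7056/25 = 3611 - 7056/25 = 83219/25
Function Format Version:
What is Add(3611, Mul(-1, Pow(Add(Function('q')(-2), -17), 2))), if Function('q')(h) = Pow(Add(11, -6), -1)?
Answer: Rational(83219, 25) ≈ 3328.8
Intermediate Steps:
Function('q')(h) = Rational(1, 5) (Function('q')(h) = Pow(5, -1) = Rational(1, 5))
Add(3611, Mul(-1, Pow(Add(Function('q')(-2), -17), 2))) = Add(3611, Mul(-1, Pow(Add(Rational(1, 5), -17), 2))) = Add(3611, Mul(-1, Pow(Rational(-84, 5), 2))) = Add(3611, Mul(-1, Rational(7056, 25))) = Add(3611, Rational(-7056, 25)) = Rational(83219, 25)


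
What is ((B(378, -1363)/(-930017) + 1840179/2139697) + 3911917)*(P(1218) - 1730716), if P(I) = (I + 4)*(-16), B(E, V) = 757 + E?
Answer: -13625029294088382350334908/1989954584849 ≈ -6.8469e+12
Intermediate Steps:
P(I) = -64 - 16*I (P(I) = (4 + I)*(-16) = -64 - 16*I)
((B(378, -1363)/(-930017) + 1840179/2139697) + 3911917)*(P(1218) - 1730716) = (((757 + 378)/(-930017) + 1840179/2139697) + 3911917)*((-64 - 16*1218) - 1730716) = ((1135*(-1/930017) + 1840179*(1/2139697)) + 3911917)*((-64 - 19488) - 1730716) = ((-1135/930017 + 1840179/2139697) + 3911917)*(-19552 - 1730716) = (1708969196948/1989954584849 + 3911917)*(-1750268) = (7784538878667942481/1989954584849)*(-1750268) = -13625029294088382350334908/1989954584849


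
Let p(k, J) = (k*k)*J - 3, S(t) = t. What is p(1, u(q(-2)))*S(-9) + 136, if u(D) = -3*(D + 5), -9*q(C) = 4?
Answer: 286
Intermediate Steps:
q(C) = -4/9 (q(C) = -⅑*4 = -4/9)
u(D) = -15 - 3*D (u(D) = -3*(5 + D) = -15 - 3*D)
p(k, J) = -3 + J*k² (p(k, J) = k²*J - 3 = J*k² - 3 = -3 + J*k²)
p(1, u(q(-2)))*S(-9) + 136 = (-3 + (-15 - 3*(-4/9))*1²)*(-9) + 136 = (-3 + (-15 + 4/3)*1)*(-9) + 136 = (-3 - 41/3*1)*(-9) + 136 = (-3 - 41/3)*(-9) + 136 = -50/3*(-9) + 136 = 150 + 136 = 286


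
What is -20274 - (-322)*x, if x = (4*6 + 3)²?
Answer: 214464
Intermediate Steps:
x = 729 (x = (24 + 3)² = 27² = 729)
-20274 - (-322)*x = -20274 - (-322)*729 = -20274 - 1*(-234738) = -20274 + 234738 = 214464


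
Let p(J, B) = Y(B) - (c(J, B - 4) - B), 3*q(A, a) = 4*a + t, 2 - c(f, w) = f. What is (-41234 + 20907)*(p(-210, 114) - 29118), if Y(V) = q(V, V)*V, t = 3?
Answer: 239330098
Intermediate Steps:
c(f, w) = 2 - f
q(A, a) = 1 + 4*a/3 (q(A, a) = (4*a + 3)/3 = (3 + 4*a)/3 = 1 + 4*a/3)
Y(V) = V*(1 + 4*V/3) (Y(V) = (1 + 4*V/3)*V = V*(1 + 4*V/3))
p(J, B) = -2 + B + J + B*(3 + 4*B)/3 (p(J, B) = B*(3 + 4*B)/3 - ((2 - J) - B) = B*(3 + 4*B)/3 - (2 - B - J) = B*(3 + 4*B)/3 + (-2 + B + J) = -2 + B + J + B*(3 + 4*B)/3)
(-41234 + 20907)*(p(-210, 114) - 29118) = (-41234 + 20907)*((-2 - 210 + 2*114 + (4/3)*114²) - 29118) = -20327*((-2 - 210 + 228 + (4/3)*12996) - 29118) = -20327*((-2 - 210 + 228 + 17328) - 29118) = -20327*(17344 - 29118) = -20327*(-11774) = 239330098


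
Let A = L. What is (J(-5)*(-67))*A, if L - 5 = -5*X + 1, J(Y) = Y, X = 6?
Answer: -8040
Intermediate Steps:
L = -24 (L = 5 + (-5*6 + 1) = 5 + (-30 + 1) = 5 - 29 = -24)
A = -24
(J(-5)*(-67))*A = -5*(-67)*(-24) = 335*(-24) = -8040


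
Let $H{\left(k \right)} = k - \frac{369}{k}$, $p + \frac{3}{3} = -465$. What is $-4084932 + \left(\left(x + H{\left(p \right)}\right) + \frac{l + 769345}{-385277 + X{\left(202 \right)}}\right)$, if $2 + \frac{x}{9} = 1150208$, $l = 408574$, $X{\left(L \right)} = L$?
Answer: $\frac{1124483476779621}{179444950} \approx 6.2665 \cdot 10^{6}$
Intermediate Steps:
$p = -466$ ($p = -1 - 465 = -466$)
$H{\left(k \right)} = k - \frac{369}{k}$
$x = 10351854$ ($x = -18 + 9 \cdot 1150208 = -18 + 10351872 = 10351854$)
$-4084932 + \left(\left(x + H{\left(p \right)}\right) + \frac{l + 769345}{-385277 + X{\left(202 \right)}}\right) = -4084932 + \left(\left(10351854 - \left(466 + \frac{369}{-466}\right)\right) + \frac{408574 + 769345}{-385277 + 202}\right) = -4084932 + \left(\left(10351854 - \frac{216787}{466}\right) + \frac{1177919}{-385075}\right) = -4084932 + \left(\left(10351854 + \left(-466 + \frac{369}{466}\right)\right) + 1177919 \left(- \frac{1}{385075}\right)\right) = -4084932 + \left(\left(10351854 - \frac{216787}{466}\right) - \frac{1177919}{385075}\right) = -4084932 + \left(\frac{4823747177}{466} - \frac{1177919}{385075}\right) = -4084932 + \frac{1857503895273021}{179444950} = \frac{1124483476779621}{179444950}$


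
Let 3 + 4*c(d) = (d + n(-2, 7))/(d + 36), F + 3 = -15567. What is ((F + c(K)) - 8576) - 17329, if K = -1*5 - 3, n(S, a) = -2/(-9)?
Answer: -2986259/72 ≈ -41476.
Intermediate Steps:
F = -15570 (F = -3 - 15567 = -15570)
n(S, a) = 2/9 (n(S, a) = -2*(-⅑) = 2/9)
K = -8 (K = -5 - 3 = -8)
c(d) = -¾ + (2/9 + d)/(4*(36 + d)) (c(d) = -¾ + ((d + 2/9)/(d + 36))/4 = -¾ + ((2/9 + d)/(36 + d))/4 = -¾ + (2/9 + d)/(4*(36 + d)))
((F + c(K)) - 8576) - 17329 = ((-15570 + (-485 - 9*(-8))/(18*(36 - 8))) - 8576) - 17329 = ((-15570 + (1/18)*(-485 + 72)/28) - 8576) - 17329 = ((-15570 + (1/18)*(1/28)*(-413)) - 8576) - 17329 = ((-15570 - 59/72) - 8576) - 17329 = (-1121099/72 - 8576) - 17329 = -1738571/72 - 17329 = -2986259/72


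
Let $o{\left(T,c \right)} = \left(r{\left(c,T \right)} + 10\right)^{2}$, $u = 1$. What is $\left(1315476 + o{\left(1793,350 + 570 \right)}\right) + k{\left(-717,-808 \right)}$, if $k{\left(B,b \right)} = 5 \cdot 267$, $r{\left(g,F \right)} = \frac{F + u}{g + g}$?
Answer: $\frac{2107090321}{1600} \approx 1.3169 \cdot 10^{6}$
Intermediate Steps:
$r{\left(g,F \right)} = \frac{1 + F}{2 g}$ ($r{\left(g,F \right)} = \frac{F + 1}{g + g} = \frac{1 + F}{2 g}$)
$k{\left(B,b \right)} = 1335$
$o{\left(T,c \right)} = \left(10 + \frac{1 + T}{2 c}\right)^{2}$ ($o{\left(T,c \right)} = \left(\frac{1 + T}{2 c} + 10\right)^{2} = \left(10 + \frac{1 + T}{2 c}\right)^{2}$)
$\left(1315476 + o{\left(1793,350 + 570 \right)}\right) + k{\left(-717,-808 \right)} = \left(1315476 + \frac{\left(1 + 1793 + 20 \left(350 + 570\right)\right)^{2}}{4 \left(350 + 570\right)^{2}}\right) + 1335 = \left(1315476 + \frac{\left(1 + 1793 + 20 \cdot 920\right)^{2}}{4 \cdot 846400}\right) + 1335 = \left(1315476 + \frac{1}{4} \cdot \frac{1}{846400} \left(1 + 1793 + 18400\right)^{2}\right) + 1335 = \left(1315476 + \frac{1}{4} \cdot \frac{1}{846400} \cdot 20194^{2}\right) + 1335 = \left(1315476 + \frac{1}{4} \cdot \frac{1}{846400} \cdot 407797636\right) + 1335 = \left(1315476 + \frac{192721}{1600}\right) + 1335 = \frac{2104954321}{1600} + 1335 = \frac{2107090321}{1600}$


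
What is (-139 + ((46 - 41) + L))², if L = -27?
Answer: 25921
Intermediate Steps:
(-139 + ((46 - 41) + L))² = (-139 + ((46 - 41) - 27))² = (-139 + (5 - 27))² = (-139 - 22)² = (-161)² = 25921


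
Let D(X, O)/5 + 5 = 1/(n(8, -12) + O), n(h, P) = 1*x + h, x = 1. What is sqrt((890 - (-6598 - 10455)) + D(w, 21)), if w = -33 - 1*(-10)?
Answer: sqrt(645054)/6 ≈ 133.86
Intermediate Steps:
n(h, P) = 1 + h (n(h, P) = 1*1 + h = 1 + h)
w = -23 (w = -33 + 10 = -23)
D(X, O) = -25 + 5/(9 + O) (D(X, O) = -25 + 5/((1 + 8) + O) = -25 + 5/(9 + O))
sqrt((890 - (-6598 - 10455)) + D(w, 21)) = sqrt((890 - (-6598 - 10455)) + 5*(-44 - 5*21)/(9 + 21)) = sqrt((890 - 1*(-17053)) + 5*(-44 - 105)/30) = sqrt((890 + 17053) + 5*(1/30)*(-149)) = sqrt(17943 - 149/6) = sqrt(107509/6) = sqrt(645054)/6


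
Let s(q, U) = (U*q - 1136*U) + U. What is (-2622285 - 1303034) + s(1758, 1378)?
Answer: -3066825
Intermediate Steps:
s(q, U) = -1135*U + U*q (s(q, U) = (-1136*U + U*q) + U = -1135*U + U*q)
(-2622285 - 1303034) + s(1758, 1378) = (-2622285 - 1303034) + 1378*(-1135 + 1758) = -3925319 + 1378*623 = -3925319 + 858494 = -3066825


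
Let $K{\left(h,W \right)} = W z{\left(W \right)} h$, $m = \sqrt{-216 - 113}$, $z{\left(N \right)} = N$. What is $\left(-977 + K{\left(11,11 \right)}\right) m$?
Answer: $354 i \sqrt{329} \approx 6421.0 i$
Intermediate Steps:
$m = i \sqrt{329}$ ($m = \sqrt{-329} = i \sqrt{329} \approx 18.138 i$)
$K{\left(h,W \right)} = h W^{2}$ ($K{\left(h,W \right)} = W W h = h W^{2}$)
$\left(-977 + K{\left(11,11 \right)}\right) m = \left(-977 + 11 \cdot 11^{2}\right) i \sqrt{329} = \left(-977 + 11 \cdot 121\right) i \sqrt{329} = \left(-977 + 1331\right) i \sqrt{329} = 354 i \sqrt{329}$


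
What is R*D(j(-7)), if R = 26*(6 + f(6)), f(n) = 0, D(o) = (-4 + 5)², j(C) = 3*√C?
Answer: 156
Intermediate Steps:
D(o) = 1 (D(o) = 1² = 1)
R = 156 (R = 26*(6 + 0) = 26*6 = 156)
R*D(j(-7)) = 156*1 = 156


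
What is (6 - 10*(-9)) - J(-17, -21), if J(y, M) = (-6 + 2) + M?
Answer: 121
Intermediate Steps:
J(y, M) = -4 + M
(6 - 10*(-9)) - J(-17, -21) = (6 - 10*(-9)) - (-4 - 21) = (6 + 90) - 1*(-25) = 96 + 25 = 121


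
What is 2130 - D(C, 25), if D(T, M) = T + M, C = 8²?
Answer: 2041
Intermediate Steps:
C = 64
D(T, M) = M + T
2130 - D(C, 25) = 2130 - (25 + 64) = 2130 - 1*89 = 2130 - 89 = 2041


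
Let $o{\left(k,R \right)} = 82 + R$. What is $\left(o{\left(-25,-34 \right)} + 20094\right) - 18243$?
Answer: $1899$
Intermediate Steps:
$\left(o{\left(-25,-34 \right)} + 20094\right) - 18243 = \left(\left(82 - 34\right) + 20094\right) - 18243 = \left(48 + 20094\right) - 18243 = 20142 - 18243 = 1899$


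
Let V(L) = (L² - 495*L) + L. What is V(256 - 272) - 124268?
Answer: -116108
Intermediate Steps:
V(L) = L² - 494*L
V(256 - 272) - 124268 = (256 - 272)*(-494 + (256 - 272)) - 124268 = -16*(-494 - 16) - 124268 = -16*(-510) - 124268 = 8160 - 124268 = -116108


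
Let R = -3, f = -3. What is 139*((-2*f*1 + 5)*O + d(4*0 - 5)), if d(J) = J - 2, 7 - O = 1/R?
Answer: 30719/3 ≈ 10240.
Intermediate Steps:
O = 22/3 (O = 7 - 1/(-3) = 7 - (-1)/3 = 7 - 1*(-⅓) = 7 + ⅓ = 22/3 ≈ 7.3333)
d(J) = -2 + J
139*((-2*f*1 + 5)*O + d(4*0 - 5)) = 139*((-2*(-3)*1 + 5)*(22/3) + (-2 + (4*0 - 5))) = 139*((6*1 + 5)*(22/3) + (-2 + (0 - 5))) = 139*((6 + 5)*(22/3) + (-2 - 5)) = 139*(11*(22/3) - 7) = 139*(242/3 - 7) = 139*(221/3) = 30719/3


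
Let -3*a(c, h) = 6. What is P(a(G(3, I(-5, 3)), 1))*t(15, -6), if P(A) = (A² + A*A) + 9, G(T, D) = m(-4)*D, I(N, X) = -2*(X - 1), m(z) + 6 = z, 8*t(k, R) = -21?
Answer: -357/8 ≈ -44.625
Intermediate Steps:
t(k, R) = -21/8 (t(k, R) = (⅛)*(-21) = -21/8)
m(z) = -6 + z
I(N, X) = 2 - 2*X (I(N, X) = -2*(-1 + X) = 2 - 2*X)
G(T, D) = -10*D (G(T, D) = (-6 - 4)*D = -10*D)
a(c, h) = -2 (a(c, h) = -⅓*6 = -2)
P(A) = 9 + 2*A² (P(A) = (A² + A²) + 9 = 2*A² + 9 = 9 + 2*A²)
P(a(G(3, I(-5, 3)), 1))*t(15, -6) = (9 + 2*(-2)²)*(-21/8) = (9 + 2*4)*(-21/8) = (9 + 8)*(-21/8) = 17*(-21/8) = -357/8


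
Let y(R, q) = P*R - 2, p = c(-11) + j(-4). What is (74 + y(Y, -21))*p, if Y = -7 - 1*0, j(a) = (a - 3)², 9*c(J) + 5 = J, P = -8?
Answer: 54400/9 ≈ 6044.4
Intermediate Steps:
c(J) = -5/9 + J/9
j(a) = (-3 + a)²
p = 425/9 (p = (-5/9 + (⅑)*(-11)) + (-3 - 4)² = (-5/9 - 11/9) + (-7)² = -16/9 + 49 = 425/9 ≈ 47.222)
Y = -7 (Y = -7 + 0 = -7)
y(R, q) = -2 - 8*R (y(R, q) = -8*R - 2 = -2 - 8*R)
(74 + y(Y, -21))*p = (74 + (-2 - 8*(-7)))*(425/9) = (74 + (-2 + 56))*(425/9) = (74 + 54)*(425/9) = 128*(425/9) = 54400/9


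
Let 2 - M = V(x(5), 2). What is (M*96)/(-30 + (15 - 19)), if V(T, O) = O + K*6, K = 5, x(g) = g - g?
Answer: 1440/17 ≈ 84.706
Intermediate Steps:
x(g) = 0
V(T, O) = 30 + O (V(T, O) = O + 5*6 = O + 30 = 30 + O)
M = -30 (M = 2 - (30 + 2) = 2 - 1*32 = 2 - 32 = -30)
(M*96)/(-30 + (15 - 19)) = (-30*96)/(-30 + (15 - 19)) = -2880/(-30 - 4) = -2880/(-34) = -2880*(-1/34) = 1440/17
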